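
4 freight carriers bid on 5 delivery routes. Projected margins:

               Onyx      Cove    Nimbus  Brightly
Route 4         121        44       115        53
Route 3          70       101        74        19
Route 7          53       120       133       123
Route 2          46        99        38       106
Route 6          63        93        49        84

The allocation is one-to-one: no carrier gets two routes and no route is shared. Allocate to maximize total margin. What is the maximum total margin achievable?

This is the linear assignment problem.
Optimal: Onyx→Route 4 ($121k), Cove→Route 3 ($101k), Nimbus→Route 7 ($133k), Brightly→Route 2 ($106k) — total 121+101+133+106 = $461k.
Row-greedy (each carrier in turn takes its best remaining route) gives $421k, worse by 40.
Next-best assignment: Onyx→Route 4, Cove→Route 6, Nimbus→Route 7, Brightly→Route 2 = $453k.
Swapping Onyx↔Cove (Onyx→Route 3 $70k, Cove→Route 4 $44k) loses 108.
No other one-to-one assignment exceeds $461k.

Max total: $461k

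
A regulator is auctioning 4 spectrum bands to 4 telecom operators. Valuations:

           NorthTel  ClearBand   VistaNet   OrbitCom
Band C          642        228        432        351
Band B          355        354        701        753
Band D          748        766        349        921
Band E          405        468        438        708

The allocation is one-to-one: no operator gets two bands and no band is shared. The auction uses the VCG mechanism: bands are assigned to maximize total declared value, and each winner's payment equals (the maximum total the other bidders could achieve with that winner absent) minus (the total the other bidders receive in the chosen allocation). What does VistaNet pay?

Efficient allocation: NorthTel→Band C ($642M), ClearBand→Band D ($766M), VistaNet→Band B ($701M), OrbitCom→Band E ($708M); total welfare W = $2817M.
VistaNet receives Band B at value $701M, so the others get W − 701 = $2116M.
Without VistaNet: best allocation of the remaining 3 bidders over all 4 bands is NorthTel→Band C ($642M), ClearBand→Band D ($766M), OrbitCom→Band B ($753M), total $2161M.
VCG payment = (others' best without VistaNet) − (others' welfare with VistaNet) = 2161 − 2116 = $45M.

VistaNet pays $45M.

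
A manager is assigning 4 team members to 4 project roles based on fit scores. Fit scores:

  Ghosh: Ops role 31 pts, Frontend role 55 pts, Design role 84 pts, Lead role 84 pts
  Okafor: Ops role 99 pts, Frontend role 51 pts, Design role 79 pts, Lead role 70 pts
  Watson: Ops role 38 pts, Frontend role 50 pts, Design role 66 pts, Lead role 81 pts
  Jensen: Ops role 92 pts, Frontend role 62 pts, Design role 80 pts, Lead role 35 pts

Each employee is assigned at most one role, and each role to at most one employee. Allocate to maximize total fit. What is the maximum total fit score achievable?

Optimal: Ghosh→Design role (84 pts), Okafor→Ops role (99 pts), Watson→Lead role (81 pts), Jensen→Frontend role (62 pts) — total 84+99+81+62 = 326 pts.
Next-best assignment: Ghosh→Frontend role, Okafor→Ops role, Watson→Lead role, Jensen→Design role = 315 pts.
Swapping Watson↔Ghosh (Watson→Design role 66 pts, Ghosh→Lead role 84 pts) loses 15.
Checked against all permutations: 326 pts is optimal.

Maximum total: 326 pts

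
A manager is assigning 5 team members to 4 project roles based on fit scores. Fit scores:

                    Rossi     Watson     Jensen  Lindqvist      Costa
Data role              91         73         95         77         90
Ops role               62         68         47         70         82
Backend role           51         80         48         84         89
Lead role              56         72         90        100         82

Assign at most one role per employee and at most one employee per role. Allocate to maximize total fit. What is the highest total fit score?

Max total: 357 pts

Optimal: Jensen→Data role (95 pts), Costa→Ops role (82 pts), Watson→Backend role (80 pts), Lindqvist→Lead role (100 pts) — total 95+82+80+100 = 357 pts.
Row-greedy (each employee in turn takes its best remaining role) gives 331 pts, worse by 26.
Next-best assignment: Rossi→Data role, Costa→Ops role, Watson→Backend role, Lindqvist→Lead role = 353 pts.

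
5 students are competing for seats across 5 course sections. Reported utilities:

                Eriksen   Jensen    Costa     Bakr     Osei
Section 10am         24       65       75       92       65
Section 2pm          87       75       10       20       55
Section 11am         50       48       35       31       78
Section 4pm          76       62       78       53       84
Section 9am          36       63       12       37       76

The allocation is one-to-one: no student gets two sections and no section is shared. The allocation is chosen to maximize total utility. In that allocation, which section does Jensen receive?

Jensen receives Section 9am.

Optimal: Eriksen→Section 2pm (87 points), Jensen→Section 9am (63 points), Costa→Section 4pm (78 points), Bakr→Section 10am (92 points), Osei→Section 11am (78 points) — total 87+63+78+92+78 = 398 points.
Next-best assignment: Eriksen→Section 2pm, Jensen→Section 11am, Costa→Section 4pm, Bakr→Section 10am, Osei→Section 9am = 381 points.
No other one-to-one assignment exceeds 398 points.
Jensen's own top section is Section 2pm (75 points), but forcing Jensen→Section 2pm and reassigning the rest optimally gives only 371 points — worse by 27.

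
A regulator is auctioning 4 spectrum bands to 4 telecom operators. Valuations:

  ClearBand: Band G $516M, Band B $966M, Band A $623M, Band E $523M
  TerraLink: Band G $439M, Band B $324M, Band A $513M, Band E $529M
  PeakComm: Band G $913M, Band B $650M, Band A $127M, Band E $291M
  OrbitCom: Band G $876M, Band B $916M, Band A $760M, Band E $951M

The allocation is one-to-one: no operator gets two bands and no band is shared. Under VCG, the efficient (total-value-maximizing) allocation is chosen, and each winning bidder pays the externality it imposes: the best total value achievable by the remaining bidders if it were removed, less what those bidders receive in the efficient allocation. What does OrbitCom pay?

OrbitCom pays $16M.

Efficient allocation: ClearBand→Band B ($966M), TerraLink→Band A ($513M), PeakComm→Band G ($913M), OrbitCom→Band E ($951M); total welfare W = $3343M.
OrbitCom receives Band E at value $951M, so the others get W − 951 = $2392M.
Without OrbitCom: best allocation of the remaining 3 bidders over all 4 bands is ClearBand→Band B ($966M), TerraLink→Band E ($529M), PeakComm→Band G ($913M), total $2408M.
VCG payment = (others' best without OrbitCom) − (others' welfare with OrbitCom) = 2408 − 2392 = $16M.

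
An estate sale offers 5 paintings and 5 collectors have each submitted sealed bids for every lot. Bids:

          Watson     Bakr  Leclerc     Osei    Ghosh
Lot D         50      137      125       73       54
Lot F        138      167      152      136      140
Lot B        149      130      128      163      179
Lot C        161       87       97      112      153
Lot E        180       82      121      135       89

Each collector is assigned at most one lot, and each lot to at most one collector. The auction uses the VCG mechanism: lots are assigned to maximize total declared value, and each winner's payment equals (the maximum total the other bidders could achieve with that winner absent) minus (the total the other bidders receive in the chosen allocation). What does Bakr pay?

Bakr pays $27.

Efficient allocation: Watson→Lot E ($180), Bakr→Lot F ($167), Leclerc→Lot D ($125), Osei→Lot B ($163), Ghosh→Lot C ($153); total welfare W = $788.
Bakr receives Lot F at value $167, so the others get W − 167 = $621.
Without Bakr: best allocation of the remaining 4 bidders over all 5 lots is Watson→Lot E ($180), Leclerc→Lot F ($152), Osei→Lot B ($163), Ghosh→Lot C ($153), total $648.
VCG payment = (others' best without Bakr) − (others' welfare with Bakr) = 648 − 621 = $27.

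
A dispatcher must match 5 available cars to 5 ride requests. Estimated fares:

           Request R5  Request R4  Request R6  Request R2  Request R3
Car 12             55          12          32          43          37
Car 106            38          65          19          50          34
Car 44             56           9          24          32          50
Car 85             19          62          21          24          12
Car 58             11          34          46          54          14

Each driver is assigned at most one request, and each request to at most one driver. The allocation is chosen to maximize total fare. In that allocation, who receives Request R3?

This is the linear assignment problem.
Optimal: Car 12→Request R5 ($55), Car 106→Request R2 ($50), Car 44→Request R3 ($50), Car 85→Request R4 ($62), Car 58→Request R6 ($46) — total 55+50+50+62+46 = $263.
Row-greedy (each driver in turn takes its best remaining request) gives $240, worse by 23.
No other one-to-one assignment exceeds $263.
Car 44's own top request is Request R5 ($56), but forcing Car 44→Request R5 and reassigning the rest optimally gives only $251 — worse by 12.

Car 44 receives Request R3.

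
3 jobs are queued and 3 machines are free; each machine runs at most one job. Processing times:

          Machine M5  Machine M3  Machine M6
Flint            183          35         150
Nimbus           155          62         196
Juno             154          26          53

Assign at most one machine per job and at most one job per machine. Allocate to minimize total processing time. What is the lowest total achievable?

Optimal: Flint→Machine M3 (35 min), Nimbus→Machine M5 (155 min), Juno→Machine M6 (53 min) — total 35+155+53 = 243 min.
Column-greedy (each machine in turn goes to its cheapest remaining job) gives 385 min, worse by 142.
Every other assignment is strictly worse.

Minimum total: 243 min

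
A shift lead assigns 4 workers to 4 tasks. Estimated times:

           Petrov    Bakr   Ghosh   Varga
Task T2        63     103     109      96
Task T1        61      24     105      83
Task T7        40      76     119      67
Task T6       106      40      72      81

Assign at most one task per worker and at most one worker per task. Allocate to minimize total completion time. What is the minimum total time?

Optimal: Petrov→Task T2 (63 min), Bakr→Task T1 (24 min), Ghosh→Task T6 (72 min), Varga→Task T7 (67 min) — total 63+24+72+67 = 226 min.
Row-greedy (each worker in turn takes its cheapest remaining task) gives 232 min, worse by 6.

Min total: 226 min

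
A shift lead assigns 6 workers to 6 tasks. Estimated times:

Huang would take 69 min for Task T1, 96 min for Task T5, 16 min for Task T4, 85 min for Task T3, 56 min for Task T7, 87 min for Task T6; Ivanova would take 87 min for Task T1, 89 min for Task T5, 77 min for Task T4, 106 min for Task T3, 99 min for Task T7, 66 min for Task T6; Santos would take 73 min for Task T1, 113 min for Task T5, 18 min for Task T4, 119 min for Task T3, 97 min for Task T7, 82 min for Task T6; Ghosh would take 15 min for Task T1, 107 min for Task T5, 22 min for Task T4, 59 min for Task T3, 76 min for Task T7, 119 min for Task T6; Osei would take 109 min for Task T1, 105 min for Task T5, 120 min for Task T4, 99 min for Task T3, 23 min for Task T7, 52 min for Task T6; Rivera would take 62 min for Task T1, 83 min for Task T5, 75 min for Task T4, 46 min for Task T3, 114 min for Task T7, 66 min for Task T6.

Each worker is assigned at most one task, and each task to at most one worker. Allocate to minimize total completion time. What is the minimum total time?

Optimal: Huang→Task T5 (96 min), Ivanova→Task T6 (66 min), Santos→Task T4 (18 min), Ghosh→Task T1 (15 min), Osei→Task T7 (23 min), Rivera→Task T3 (46 min) — total 96+66+18+15+23+46 = 264 min.
Column-greedy (each task in turn goes to its cheapest remaining worker) gives 376 min, worse by 112.
No other one-to-one assignment undercuts 264 min.

Min total: 264 min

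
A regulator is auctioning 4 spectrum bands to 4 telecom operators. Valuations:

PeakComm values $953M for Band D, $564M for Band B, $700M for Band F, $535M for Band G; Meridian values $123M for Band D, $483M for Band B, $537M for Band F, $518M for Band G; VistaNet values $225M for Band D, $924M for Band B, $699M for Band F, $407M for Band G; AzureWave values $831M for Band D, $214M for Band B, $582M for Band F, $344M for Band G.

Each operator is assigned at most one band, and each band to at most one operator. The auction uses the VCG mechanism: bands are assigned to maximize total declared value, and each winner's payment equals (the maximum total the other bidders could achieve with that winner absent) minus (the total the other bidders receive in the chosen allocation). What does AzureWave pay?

AzureWave pays $19M.

Efficient allocation: PeakComm→Band D ($953M), Meridian→Band G ($518M), VistaNet→Band B ($924M), AzureWave→Band F ($582M); total welfare W = $2977M.
AzureWave receives Band F at value $582M, so the others get W − 582 = $2395M.
Without AzureWave: best allocation of the remaining 3 bidders over all 4 bands is PeakComm→Band D ($953M), Meridian→Band F ($537M), VistaNet→Band B ($924M), total $2414M.
VCG payment = (others' best without AzureWave) − (others' welfare with AzureWave) = 2414 − 2395 = $19M.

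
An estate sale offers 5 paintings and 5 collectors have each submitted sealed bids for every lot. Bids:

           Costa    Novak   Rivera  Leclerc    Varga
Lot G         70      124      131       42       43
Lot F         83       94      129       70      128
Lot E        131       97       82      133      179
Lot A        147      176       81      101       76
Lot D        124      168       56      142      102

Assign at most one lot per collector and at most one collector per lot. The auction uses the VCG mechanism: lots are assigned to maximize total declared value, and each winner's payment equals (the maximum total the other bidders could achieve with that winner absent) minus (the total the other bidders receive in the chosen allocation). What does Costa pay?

Efficient allocation: Costa→Lot A ($147), Novak→Lot G ($124), Rivera→Lot F ($129), Leclerc→Lot D ($142), Varga→Lot E ($179); total welfare W = $721.
Costa receives Lot A at value $147, so the others get W − 147 = $574.
Without Costa: best allocation of the remaining 4 bidders over all 5 lots is Novak→Lot A ($176), Rivera→Lot G ($131), Leclerc→Lot D ($142), Varga→Lot E ($179), total $628.
VCG payment = (others' best without Costa) − (others' welfare with Costa) = 628 − 574 = $54.

Costa pays $54.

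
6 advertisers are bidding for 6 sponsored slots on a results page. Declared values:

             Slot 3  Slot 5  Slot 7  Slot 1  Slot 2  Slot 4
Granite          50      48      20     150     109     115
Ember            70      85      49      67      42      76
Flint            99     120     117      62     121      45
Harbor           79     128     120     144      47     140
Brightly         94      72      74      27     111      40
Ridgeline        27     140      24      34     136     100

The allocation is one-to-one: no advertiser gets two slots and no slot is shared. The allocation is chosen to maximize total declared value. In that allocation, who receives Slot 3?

Optimal: Granite→Slot 1 ($150), Ember→Slot 3 ($70), Flint→Slot 7 ($117), Harbor→Slot 4 ($140), Brightly→Slot 2 ($111), Ridgeline→Slot 5 ($140) — total 150+70+117+140+111+140 = $728.
No other one-to-one assignment exceeds $728.
Ember's own top slot is Slot 5 ($85), but forcing Ember→Slot 5 and reassigning the rest optimally gives only $722 — worse by 6.

Ember receives Slot 3.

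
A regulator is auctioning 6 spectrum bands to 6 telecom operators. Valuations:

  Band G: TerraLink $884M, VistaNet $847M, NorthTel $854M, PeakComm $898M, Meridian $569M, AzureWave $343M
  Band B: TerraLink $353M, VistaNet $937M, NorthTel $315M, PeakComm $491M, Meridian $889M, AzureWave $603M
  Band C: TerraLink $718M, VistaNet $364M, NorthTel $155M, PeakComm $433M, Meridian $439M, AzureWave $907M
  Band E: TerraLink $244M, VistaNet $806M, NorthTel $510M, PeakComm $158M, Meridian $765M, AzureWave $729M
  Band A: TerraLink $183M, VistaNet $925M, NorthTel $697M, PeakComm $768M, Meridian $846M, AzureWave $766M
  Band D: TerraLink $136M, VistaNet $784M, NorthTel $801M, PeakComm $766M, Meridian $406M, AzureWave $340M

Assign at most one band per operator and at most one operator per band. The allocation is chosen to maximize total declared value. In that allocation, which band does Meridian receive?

Optimal: TerraLink→Band G ($884M), VistaNet→Band B ($937M), NorthTel→Band D ($801M), PeakComm→Band A ($768M), Meridian→Band E ($765M), AzureWave→Band C ($907M) — total 884+937+801+768+765+907 = $5062M.
Max-entry greedy (repeatedly take the single best remaining cell) gives $4633M, worse by 429.
Next-best assignment: TerraLink→Band G, VistaNet→Band E, NorthTel→Band D, PeakComm→Band A, Meridian→Band B, AzureWave→Band C = $5055M.
Swapping TerraLink↔AzureWave (TerraLink→Band C $718M, AzureWave→Band G $343M) loses 730.
Meridian's own top band is Band B ($889M), but forcing Meridian→Band B and reassigning the rest optimally gives only $5055M — worse by 7.

Meridian receives Band E.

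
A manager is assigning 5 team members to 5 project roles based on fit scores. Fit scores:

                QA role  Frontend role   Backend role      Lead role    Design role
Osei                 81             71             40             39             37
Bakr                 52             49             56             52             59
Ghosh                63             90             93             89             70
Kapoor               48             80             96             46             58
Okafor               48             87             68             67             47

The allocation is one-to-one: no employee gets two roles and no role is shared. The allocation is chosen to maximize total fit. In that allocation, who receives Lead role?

Ghosh receives Lead role.

This is the linear assignment problem.
Optimal: Osei→QA role (81 pts), Bakr→Design role (59 pts), Ghosh→Lead role (89 pts), Kapoor→Backend role (96 pts), Okafor→Frontend role (87 pts) — total 81+59+89+96+87 = 412 pts.
Next-best assignment: Osei→QA role, Bakr→Design role, Ghosh→Frontend role, Kapoor→Backend role, Okafor→Lead role = 393 pts.
Ghosh's own top role is Backend role (93 pts), but forcing Ghosh→Backend role and reassigning the rest optimally gives only 380 pts — worse by 32.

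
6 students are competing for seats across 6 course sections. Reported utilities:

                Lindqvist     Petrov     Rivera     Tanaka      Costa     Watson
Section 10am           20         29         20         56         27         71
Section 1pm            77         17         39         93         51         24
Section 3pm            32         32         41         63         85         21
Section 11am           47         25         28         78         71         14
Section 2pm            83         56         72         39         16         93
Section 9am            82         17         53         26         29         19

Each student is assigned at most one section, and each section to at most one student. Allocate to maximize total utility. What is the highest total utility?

Max total: 428 points

Treat this as an assignment problem: match each student to one section.
Optimal: Lindqvist→Section 9am (82 points), Petrov→Section 11am (25 points), Rivera→Section 2pm (72 points), Tanaka→Section 1pm (93 points), Costa→Section 3pm (85 points), Watson→Section 10am (71 points) — total 82+25+72+93+85+71 = 428 points.
Next-best assignment: Lindqvist→Section 9am, Petrov→Section 3pm, Rivera→Section 2pm, Tanaka→Section 1pm, Costa→Section 11am, Watson→Section 10am = 421 points.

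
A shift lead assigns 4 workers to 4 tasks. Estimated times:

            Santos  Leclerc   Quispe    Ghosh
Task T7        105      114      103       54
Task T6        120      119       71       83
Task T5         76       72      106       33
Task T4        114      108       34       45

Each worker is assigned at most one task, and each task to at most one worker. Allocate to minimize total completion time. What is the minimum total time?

Min total: 280 min

Optimal: Santos→Task T6 (120 min), Leclerc→Task T5 (72 min), Quispe→Task T4 (34 min), Ghosh→Task T7 (54 min) — total 120+72+34+54 = 280 min.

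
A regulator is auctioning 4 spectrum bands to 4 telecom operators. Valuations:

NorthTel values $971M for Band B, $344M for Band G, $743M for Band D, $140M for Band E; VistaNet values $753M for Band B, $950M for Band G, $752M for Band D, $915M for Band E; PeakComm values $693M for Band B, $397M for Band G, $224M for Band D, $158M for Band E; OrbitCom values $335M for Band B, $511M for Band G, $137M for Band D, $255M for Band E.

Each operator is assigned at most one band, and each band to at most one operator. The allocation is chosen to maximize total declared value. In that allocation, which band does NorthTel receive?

This is a one-to-one assignment (maximum-weight bipartite matching).
Optimal: NorthTel→Band D ($743M), VistaNet→Band E ($915M), PeakComm→Band B ($693M), OrbitCom→Band G ($511M) — total 743+915+693+511 = $2862M.
Max-entry greedy (repeatedly take the single best remaining cell) gives $2400M, worse by 462.
Swapping VistaNet↔PeakComm (VistaNet→Band B $753M, PeakComm→Band E $158M) loses 697.
Every other assignment is strictly worse.
NorthTel's own top band is Band B ($971M), but forcing NorthTel→Band B and reassigning the rest optimally gives only $2621M — worse by 241.

NorthTel receives Band D.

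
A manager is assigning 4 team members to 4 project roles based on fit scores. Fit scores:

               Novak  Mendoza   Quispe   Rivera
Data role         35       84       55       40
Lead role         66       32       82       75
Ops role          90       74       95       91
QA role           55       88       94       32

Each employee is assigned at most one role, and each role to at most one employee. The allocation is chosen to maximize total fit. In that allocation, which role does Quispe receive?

Optimal: Novak→Ops role (90 pts), Mendoza→Data role (84 pts), Quispe→QA role (94 pts), Rivera→Lead role (75 pts) — total 90+84+94+75 = 343 pts.
Column-greedy (each role in turn goes to its best remaining employee) gives 312 pts, worse by 31.
Checked against all permutations: 343 pts is optimal.
Quispe's own top role is Ops role (95 pts), but forcing Quispe→Ops role and reassigning the rest optimally gives only 309 pts — worse by 34.

Quispe receives QA role.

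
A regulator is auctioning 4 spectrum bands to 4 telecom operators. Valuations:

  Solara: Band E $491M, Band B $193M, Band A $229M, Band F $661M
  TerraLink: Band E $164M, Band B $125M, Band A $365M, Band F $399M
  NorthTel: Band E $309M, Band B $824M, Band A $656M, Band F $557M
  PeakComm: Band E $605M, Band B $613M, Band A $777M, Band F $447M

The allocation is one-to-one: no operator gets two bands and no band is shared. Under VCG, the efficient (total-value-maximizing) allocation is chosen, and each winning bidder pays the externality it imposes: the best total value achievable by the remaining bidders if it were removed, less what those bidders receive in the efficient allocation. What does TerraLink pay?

Efficient allocation: Solara→Band E ($491M), TerraLink→Band F ($399M), NorthTel→Band B ($824M), PeakComm→Band A ($777M); total welfare W = $2491M.
TerraLink receives Band F at value $399M, so the others get W − 399 = $2092M.
Without TerraLink: best allocation of the remaining 3 bidders over all 4 bands is Solara→Band F ($661M), NorthTel→Band B ($824M), PeakComm→Band A ($777M), total $2262M.
VCG payment = (others' best without TerraLink) − (others' welfare with TerraLink) = 2262 − 2092 = $170M.

TerraLink pays $170M.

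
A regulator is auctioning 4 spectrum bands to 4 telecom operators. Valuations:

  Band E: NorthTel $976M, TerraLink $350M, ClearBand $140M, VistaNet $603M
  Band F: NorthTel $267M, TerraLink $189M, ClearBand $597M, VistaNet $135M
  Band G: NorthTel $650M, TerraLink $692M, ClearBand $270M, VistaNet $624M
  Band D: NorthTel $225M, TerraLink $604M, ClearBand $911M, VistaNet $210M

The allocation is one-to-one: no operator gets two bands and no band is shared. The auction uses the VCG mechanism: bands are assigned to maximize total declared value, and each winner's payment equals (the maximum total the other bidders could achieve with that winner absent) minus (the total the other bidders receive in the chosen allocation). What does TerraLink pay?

TerraLink pays $314M.

Efficient allocation: NorthTel→Band E ($976M), TerraLink→Band D ($604M), ClearBand→Band F ($597M), VistaNet→Band G ($624M); total welfare W = $2801M.
TerraLink receives Band D at value $604M, so the others get W − 604 = $2197M.
Without TerraLink: best allocation of the remaining 3 bidders over all 4 bands is NorthTel→Band E ($976M), ClearBand→Band D ($911M), VistaNet→Band G ($624M), total $2511M.
VCG payment = (others' best without TerraLink) − (others' welfare with TerraLink) = 2511 − 2197 = $314M.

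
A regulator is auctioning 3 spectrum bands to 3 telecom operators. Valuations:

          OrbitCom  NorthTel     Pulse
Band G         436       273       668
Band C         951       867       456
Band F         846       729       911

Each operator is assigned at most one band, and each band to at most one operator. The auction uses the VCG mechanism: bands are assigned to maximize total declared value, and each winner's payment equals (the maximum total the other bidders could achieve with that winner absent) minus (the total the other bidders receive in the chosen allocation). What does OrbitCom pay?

Efficient allocation: OrbitCom→Band F ($846M), NorthTel→Band C ($867M), Pulse→Band G ($668M); total welfare W = $2381M.
OrbitCom receives Band F at value $846M, so the others get W − 846 = $1535M.
Without OrbitCom: best allocation of the remaining 2 bidders over all 3 bands is NorthTel→Band C ($867M), Pulse→Band F ($911M), total $1778M.
VCG payment = (others' best without OrbitCom) − (others' welfare with OrbitCom) = 1778 − 1535 = $243M.

OrbitCom pays $243M.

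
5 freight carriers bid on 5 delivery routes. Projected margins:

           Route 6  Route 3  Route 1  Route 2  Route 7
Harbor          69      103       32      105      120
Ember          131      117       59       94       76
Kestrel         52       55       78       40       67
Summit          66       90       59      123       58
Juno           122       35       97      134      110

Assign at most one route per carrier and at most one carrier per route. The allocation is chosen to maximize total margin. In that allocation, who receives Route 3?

Optimal: Harbor→Route 7 ($120k), Ember→Route 3 ($117k), Kestrel→Route 1 ($78k), Summit→Route 2 ($123k), Juno→Route 6 ($122k) — total 120+117+78+123+122 = $560k.
Max-entry greedy (repeatedly take the single best remaining cell) gives $553k, worse by 7.
Ember's own top route is Route 6 ($131k), but forcing Ember→Route 6 and reassigning the rest optimally gives only $553k — worse by 7.

Ember receives Route 3.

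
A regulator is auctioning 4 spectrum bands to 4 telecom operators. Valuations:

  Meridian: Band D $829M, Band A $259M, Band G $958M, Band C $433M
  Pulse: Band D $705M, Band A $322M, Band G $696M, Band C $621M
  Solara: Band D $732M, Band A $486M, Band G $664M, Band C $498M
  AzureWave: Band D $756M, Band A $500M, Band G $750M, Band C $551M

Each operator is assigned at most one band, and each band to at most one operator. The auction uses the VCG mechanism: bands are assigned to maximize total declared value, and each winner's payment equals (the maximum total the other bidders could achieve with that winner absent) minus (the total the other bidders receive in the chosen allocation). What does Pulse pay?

Pulse pays $41M.

Efficient allocation: Meridian→Band G ($958M), Pulse→Band C ($621M), Solara→Band A ($486M), AzureWave→Band D ($756M); total welfare W = $2821M.
Pulse receives Band C at value $621M, so the others get W − 621 = $2200M.
Without Pulse: best allocation of the remaining 3 bidders over all 4 bands is Meridian→Band G ($958M), Solara→Band D ($732M), AzureWave→Band C ($551M), total $2241M.
VCG payment = (others' best without Pulse) − (others' welfare with Pulse) = 2241 − 2200 = $41M.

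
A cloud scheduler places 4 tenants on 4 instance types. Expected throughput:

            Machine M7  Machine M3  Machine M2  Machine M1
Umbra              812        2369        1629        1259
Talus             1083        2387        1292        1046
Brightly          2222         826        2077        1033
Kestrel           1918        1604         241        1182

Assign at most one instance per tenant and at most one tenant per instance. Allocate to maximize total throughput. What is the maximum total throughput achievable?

This is the linear assignment problem.
Optimal: Umbra→Machine M1 (1259 ops/s), Talus→Machine M3 (2387 ops/s), Brightly→Machine M2 (2077 ops/s), Kestrel→Machine M7 (1918 ops/s) — total 1259+2387+2077+1918 = 7641 ops/s.
Max-entry greedy (repeatedly take the single best remaining cell) gives 7420 ops/s, worse by 221.
Next-best assignment: Umbra→Machine M2, Talus→Machine M3, Brightly→Machine M7, Kestrel→Machine M1 = 7420 ops/s.

Maximum total: 7641 ops/s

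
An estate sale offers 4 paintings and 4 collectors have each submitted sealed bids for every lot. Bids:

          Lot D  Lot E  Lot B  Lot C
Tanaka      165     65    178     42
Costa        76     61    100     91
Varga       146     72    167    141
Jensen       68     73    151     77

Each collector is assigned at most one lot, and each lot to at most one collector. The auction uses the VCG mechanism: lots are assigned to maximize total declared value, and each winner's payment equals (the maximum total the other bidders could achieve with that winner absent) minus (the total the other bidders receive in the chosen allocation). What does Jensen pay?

Efficient allocation: Tanaka→Lot D ($165), Costa→Lot E ($61), Varga→Lot C ($141), Jensen→Lot B ($151); total welfare W = $518.
Jensen receives Lot B at value $151, so the others get W − 151 = $367.
Without Jensen: best allocation of the remaining 3 bidders over all 4 lots is Tanaka→Lot D ($165), Costa→Lot C ($91), Varga→Lot B ($167), total $423.
VCG payment = (others' best without Jensen) − (others' welfare with Jensen) = 423 − 367 = $56.

Jensen pays $56.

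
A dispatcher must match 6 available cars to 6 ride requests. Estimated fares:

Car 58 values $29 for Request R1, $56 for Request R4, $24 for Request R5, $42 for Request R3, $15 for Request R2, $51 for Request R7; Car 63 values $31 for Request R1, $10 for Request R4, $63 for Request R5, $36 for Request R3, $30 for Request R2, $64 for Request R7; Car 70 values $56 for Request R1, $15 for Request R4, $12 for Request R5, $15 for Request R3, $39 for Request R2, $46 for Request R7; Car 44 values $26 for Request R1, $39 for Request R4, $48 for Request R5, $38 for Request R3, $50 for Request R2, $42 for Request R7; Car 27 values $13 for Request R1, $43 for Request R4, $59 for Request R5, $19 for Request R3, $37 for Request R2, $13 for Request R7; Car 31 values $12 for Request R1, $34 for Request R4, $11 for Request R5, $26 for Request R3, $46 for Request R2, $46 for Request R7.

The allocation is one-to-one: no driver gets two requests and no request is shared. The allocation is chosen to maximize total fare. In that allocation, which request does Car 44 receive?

Optimal: Car 58→Request R4 ($56), Car 63→Request R7 ($64), Car 70→Request R1 ($56), Car 44→Request R3 ($38), Car 27→Request R5 ($59), Car 31→Request R2 ($46) — total 56+64+56+38+59+46 = $319.
Car 44's own top request is Request R2 ($50), but forcing Car 44→Request R2 and reassigning the rest optimally gives only $311 — worse by 8.

Car 44 receives Request R3.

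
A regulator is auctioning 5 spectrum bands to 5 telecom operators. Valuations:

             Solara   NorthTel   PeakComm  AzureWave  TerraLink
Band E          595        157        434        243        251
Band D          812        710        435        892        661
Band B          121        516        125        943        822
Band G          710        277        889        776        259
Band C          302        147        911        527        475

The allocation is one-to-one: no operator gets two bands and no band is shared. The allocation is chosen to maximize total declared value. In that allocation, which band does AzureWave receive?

This is a one-to-one assignment (maximum-weight bipartite matching).
Optimal: Solara→Band E ($595M), NorthTel→Band D ($710M), PeakComm→Band C ($911M), AzureWave→Band G ($776M), TerraLink→Band B ($822M) — total 595+710+911+776+822 = $3814M.
Column-greedy (each band in turn goes to its best remaining operator) gives $3345M, worse by 469.
Next-best assignment: Solara→Band E, NorthTel→Band D, PeakComm→Band G, AzureWave→Band B, TerraLink→Band C = $3612M.
AzureWave's own top band is Band B ($943M), but forcing AzureWave→Band B and reassigning the rest optimally gives only $3612M — worse by 202.

AzureWave receives Band G.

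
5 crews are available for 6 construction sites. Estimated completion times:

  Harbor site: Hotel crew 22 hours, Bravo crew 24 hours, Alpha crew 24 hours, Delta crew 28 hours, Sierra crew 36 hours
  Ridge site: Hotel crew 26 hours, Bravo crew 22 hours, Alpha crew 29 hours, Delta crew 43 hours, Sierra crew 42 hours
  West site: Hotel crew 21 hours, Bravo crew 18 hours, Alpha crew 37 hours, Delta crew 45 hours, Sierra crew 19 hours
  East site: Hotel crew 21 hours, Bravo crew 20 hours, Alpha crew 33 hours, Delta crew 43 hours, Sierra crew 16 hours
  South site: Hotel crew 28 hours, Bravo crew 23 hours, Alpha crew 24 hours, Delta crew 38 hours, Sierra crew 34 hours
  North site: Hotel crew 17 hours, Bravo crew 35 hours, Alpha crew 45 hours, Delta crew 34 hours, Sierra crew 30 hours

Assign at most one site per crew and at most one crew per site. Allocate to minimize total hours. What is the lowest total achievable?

Min total: 103 hours

Treat this as an assignment problem: match each crew to one site.
Optimal: Hotel crew→North site (17 hours), Bravo crew→West site (18 hours), Alpha crew→South site (24 hours), Delta crew→Harbor site (28 hours), Sierra crew→East site (16 hours) — total 17+18+24+28+16 = 103 hours.
Min-entry greedy (repeatedly take the single cheapest remaining cell) gives 113 hours, worse by 10.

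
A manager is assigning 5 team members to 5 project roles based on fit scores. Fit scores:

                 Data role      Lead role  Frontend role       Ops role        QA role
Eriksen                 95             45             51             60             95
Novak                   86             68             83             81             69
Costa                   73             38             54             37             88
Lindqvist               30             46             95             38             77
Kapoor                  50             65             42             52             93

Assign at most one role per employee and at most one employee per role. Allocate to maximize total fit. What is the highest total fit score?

This is a one-to-one assignment (maximum-weight bipartite matching).
Optimal: Eriksen→Data role (95 pts), Novak→Ops role (81 pts), Costa→QA role (88 pts), Lindqvist→Frontend role (95 pts), Kapoor→Lead role (65 pts) — total 95+81+88+95+65 = 424 pts.
Row-greedy (each employee in turn takes its best remaining role) gives 364 pts, worse by 60.
Checked against all permutations: 424 pts is optimal.

Max total: 424 pts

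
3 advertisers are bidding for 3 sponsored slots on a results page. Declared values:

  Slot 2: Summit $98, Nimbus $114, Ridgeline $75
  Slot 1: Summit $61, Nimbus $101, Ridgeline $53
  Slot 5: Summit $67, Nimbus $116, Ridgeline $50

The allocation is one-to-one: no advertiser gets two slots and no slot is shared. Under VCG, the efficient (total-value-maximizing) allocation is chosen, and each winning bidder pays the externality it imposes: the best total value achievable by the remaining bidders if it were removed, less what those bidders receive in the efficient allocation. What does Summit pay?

Summit pays $22.

Efficient allocation: Summit→Slot 2 ($98), Nimbus→Slot 5 ($116), Ridgeline→Slot 1 ($53); total welfare W = $267.
Summit receives Slot 2 at value $98, so the others get W − 98 = $169.
Without Summit: best allocation of the remaining 2 bidders over all 3 slots is Nimbus→Slot 5 ($116), Ridgeline→Slot 2 ($75), total $191.
VCG payment = (others' best without Summit) − (others' welfare with Summit) = 191 − 169 = $22.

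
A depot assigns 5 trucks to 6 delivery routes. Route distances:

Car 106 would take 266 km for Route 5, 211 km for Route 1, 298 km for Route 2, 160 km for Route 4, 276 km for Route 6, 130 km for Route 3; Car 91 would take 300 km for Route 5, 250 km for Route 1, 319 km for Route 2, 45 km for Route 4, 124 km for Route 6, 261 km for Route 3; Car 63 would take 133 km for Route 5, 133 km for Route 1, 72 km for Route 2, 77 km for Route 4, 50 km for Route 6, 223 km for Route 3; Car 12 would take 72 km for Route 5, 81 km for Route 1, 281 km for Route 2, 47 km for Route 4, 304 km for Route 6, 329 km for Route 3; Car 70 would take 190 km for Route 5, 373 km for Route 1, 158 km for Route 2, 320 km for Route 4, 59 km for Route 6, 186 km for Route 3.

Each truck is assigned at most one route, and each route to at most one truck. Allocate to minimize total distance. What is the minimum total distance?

Minimum total: 378 km

This is a one-to-one assignment (minimum-cost bipartite matching).
Optimal: Car 106→Route 3 (130 km), Car 91→Route 4 (45 km), Car 63→Route 2 (72 km), Car 12→Route 5 (72 km), Car 70→Route 6 (59 km) — total 130+45+72+72+59 = 378 km.
Min-entry greedy (repeatedly take the single cheapest remaining cell) gives 455 km, worse by 77.
Next-best assignment: Car 106→Route 3, Car 91→Route 4, Car 63→Route 2, Car 12→Route 1, Car 70→Route 6 = 387 km.
No other one-to-one assignment undercuts 378 km.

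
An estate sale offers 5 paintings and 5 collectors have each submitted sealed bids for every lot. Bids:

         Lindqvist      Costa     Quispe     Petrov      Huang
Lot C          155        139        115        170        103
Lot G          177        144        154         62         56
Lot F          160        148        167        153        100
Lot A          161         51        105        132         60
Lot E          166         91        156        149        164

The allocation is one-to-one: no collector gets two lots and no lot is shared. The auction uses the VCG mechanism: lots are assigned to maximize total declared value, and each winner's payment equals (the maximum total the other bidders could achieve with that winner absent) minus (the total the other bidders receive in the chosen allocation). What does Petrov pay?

Petrov pays $11.

Efficient allocation: Lindqvist→Lot A ($161), Costa→Lot G ($144), Quispe→Lot F ($167), Petrov→Lot C ($170), Huang→Lot E ($164); total welfare W = $806.
Petrov receives Lot C at value $170, so the others get W − 170 = $636.
Without Petrov: best allocation of the remaining 4 bidders over all 5 lots is Lindqvist→Lot G ($177), Costa→Lot C ($139), Quispe→Lot F ($167), Huang→Lot E ($164), total $647.
VCG payment = (others' best without Petrov) − (others' welfare with Petrov) = 647 − 636 = $11.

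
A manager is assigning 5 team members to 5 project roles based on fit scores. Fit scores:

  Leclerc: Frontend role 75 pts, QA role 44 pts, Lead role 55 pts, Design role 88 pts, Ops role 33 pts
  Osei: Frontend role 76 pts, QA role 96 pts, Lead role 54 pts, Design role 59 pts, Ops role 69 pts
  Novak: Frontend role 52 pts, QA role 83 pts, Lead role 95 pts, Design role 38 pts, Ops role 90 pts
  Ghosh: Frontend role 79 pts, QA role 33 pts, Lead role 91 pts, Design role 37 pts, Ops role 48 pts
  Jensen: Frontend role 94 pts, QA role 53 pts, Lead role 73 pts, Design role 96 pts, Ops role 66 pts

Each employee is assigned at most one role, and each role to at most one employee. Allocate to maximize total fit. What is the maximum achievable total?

Optimal: Leclerc→Design role (88 pts), Osei→QA role (96 pts), Novak→Ops role (90 pts), Ghosh→Lead role (91 pts), Jensen→Frontend role (94 pts) — total 88+96+90+91+94 = 459 pts.
Max-entry greedy (repeatedly take the single best remaining cell) gives 399 pts, worse by 60.
Swapping Osei↔Jensen (Osei→Frontend role 76 pts, Jensen→QA role 53 pts) loses 61.

Maximum total: 459 pts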